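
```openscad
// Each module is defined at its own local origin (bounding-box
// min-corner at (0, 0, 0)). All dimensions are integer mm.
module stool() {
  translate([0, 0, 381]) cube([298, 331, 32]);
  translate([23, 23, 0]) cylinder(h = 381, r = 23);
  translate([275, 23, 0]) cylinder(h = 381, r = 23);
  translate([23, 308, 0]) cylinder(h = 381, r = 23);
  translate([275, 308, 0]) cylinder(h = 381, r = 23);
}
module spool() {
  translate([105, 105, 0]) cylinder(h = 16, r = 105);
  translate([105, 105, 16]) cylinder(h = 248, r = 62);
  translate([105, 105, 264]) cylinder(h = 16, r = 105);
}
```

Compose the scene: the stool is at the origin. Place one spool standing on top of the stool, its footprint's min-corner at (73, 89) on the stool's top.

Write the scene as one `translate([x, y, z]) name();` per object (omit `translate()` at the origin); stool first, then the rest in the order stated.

stool();
translate([73, 89, 413]) spool();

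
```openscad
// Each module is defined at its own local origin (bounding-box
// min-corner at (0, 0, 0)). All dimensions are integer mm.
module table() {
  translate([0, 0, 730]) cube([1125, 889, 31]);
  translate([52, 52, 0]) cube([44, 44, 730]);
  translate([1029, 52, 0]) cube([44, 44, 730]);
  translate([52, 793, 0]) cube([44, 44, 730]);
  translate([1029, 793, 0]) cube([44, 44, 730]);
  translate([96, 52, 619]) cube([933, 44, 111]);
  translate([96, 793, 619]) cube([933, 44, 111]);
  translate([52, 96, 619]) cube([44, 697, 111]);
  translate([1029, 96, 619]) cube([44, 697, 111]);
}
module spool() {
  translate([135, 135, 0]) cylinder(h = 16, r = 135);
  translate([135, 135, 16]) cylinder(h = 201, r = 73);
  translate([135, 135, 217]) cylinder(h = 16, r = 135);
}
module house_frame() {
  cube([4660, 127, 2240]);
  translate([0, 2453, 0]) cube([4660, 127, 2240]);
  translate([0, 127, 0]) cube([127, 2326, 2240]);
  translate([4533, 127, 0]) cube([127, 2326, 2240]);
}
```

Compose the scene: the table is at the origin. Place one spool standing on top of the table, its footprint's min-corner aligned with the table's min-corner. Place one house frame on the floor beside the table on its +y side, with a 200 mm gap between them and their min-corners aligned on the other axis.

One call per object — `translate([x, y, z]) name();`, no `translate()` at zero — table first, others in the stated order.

table();
translate([0, 0, 761]) spool();
translate([0, 1089, 0]) house_frame();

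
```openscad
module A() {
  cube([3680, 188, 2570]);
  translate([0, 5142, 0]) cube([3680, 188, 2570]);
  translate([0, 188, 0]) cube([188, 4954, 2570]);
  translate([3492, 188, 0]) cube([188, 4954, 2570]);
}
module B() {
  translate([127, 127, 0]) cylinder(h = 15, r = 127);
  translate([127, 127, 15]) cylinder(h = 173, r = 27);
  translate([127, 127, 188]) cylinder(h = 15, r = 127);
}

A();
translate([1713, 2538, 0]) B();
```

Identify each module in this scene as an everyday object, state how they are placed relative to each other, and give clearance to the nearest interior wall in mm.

Clearances: x = 1525, y = 2350; minimum 1525 mm.

A is a house frame. B is a spool. The spool sits inside the house frame, centred. The clearance to the nearest interior wall is 1525 mm.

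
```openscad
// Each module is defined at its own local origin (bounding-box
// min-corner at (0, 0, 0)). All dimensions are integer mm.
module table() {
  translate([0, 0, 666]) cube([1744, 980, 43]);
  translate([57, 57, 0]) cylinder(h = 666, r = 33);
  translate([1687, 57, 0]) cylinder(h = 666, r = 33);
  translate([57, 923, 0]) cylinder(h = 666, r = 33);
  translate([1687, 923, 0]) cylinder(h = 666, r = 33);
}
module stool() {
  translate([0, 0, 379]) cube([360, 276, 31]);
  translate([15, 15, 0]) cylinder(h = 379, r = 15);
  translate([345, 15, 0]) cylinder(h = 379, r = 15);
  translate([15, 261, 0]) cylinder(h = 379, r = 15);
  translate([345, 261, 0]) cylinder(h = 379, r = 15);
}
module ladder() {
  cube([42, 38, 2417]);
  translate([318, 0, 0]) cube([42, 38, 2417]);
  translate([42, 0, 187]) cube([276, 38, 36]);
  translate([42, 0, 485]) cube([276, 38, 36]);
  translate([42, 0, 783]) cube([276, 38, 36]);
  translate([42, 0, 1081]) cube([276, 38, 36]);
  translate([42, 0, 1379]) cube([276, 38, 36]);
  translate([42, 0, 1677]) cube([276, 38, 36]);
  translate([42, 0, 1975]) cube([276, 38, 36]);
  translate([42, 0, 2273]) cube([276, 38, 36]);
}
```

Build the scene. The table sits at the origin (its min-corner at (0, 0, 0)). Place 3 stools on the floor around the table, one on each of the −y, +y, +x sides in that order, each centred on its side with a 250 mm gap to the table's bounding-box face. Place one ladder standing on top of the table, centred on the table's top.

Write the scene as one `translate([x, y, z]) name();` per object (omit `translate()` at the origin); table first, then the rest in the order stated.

table();
translate([692, -526, 0]) stool();
translate([692, 1230, 0]) stool();
translate([1994, 352, 0]) stool();
translate([692, 471, 709]) ladder();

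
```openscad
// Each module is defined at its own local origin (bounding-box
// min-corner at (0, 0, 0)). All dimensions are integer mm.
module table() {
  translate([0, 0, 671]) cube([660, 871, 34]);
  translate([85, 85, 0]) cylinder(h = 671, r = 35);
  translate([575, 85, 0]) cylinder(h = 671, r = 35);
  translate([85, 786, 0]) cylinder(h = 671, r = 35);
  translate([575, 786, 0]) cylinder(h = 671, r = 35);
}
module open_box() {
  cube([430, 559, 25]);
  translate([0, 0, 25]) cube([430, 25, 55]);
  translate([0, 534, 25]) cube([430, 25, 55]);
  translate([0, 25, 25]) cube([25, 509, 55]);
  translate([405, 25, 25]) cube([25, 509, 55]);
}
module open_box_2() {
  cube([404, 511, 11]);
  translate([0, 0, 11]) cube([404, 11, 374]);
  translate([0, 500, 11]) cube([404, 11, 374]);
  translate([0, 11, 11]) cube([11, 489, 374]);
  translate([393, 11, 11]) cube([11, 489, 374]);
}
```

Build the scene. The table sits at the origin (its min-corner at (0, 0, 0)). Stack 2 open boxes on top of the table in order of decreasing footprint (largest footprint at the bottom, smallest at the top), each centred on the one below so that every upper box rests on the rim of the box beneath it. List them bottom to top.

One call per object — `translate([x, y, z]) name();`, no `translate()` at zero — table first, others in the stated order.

table();
translate([115, 156, 705]) open_box();
translate([128, 180, 785]) open_box_2();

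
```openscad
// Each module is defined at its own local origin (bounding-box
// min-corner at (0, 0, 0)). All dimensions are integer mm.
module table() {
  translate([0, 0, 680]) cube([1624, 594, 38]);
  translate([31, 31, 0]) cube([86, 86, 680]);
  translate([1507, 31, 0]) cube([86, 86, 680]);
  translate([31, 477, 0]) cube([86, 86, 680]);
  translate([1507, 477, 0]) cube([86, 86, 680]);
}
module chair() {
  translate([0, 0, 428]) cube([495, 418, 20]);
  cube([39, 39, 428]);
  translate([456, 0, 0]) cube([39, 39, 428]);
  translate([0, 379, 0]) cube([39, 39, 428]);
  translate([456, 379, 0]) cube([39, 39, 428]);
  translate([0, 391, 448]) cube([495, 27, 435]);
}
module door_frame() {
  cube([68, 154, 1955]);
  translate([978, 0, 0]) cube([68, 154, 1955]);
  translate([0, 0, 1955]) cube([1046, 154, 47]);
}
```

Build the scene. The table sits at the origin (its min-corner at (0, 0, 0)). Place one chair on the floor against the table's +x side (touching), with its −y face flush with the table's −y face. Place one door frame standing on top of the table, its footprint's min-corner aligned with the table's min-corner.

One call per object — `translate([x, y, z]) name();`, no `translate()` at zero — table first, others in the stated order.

table();
translate([1624, 0, 0]) chair();
translate([0, 0, 718]) door_frame();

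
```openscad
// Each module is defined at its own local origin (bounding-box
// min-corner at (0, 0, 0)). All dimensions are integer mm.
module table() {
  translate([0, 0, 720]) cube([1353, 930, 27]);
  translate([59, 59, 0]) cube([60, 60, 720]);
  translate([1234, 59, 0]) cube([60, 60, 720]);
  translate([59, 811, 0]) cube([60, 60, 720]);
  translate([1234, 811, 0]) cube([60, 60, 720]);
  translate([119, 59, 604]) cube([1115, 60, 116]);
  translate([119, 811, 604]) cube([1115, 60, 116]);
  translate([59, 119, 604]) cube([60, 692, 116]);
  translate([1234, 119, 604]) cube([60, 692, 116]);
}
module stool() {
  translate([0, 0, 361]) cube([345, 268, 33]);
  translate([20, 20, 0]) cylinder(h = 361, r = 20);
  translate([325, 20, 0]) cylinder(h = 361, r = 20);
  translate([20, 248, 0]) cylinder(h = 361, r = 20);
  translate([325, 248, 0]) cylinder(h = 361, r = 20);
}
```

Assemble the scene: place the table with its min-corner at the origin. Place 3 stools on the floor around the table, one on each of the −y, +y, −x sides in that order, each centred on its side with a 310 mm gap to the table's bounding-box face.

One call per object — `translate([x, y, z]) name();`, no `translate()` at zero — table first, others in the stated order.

table();
translate([504, -578, 0]) stool();
translate([504, 1240, 0]) stool();
translate([-655, 331, 0]) stool();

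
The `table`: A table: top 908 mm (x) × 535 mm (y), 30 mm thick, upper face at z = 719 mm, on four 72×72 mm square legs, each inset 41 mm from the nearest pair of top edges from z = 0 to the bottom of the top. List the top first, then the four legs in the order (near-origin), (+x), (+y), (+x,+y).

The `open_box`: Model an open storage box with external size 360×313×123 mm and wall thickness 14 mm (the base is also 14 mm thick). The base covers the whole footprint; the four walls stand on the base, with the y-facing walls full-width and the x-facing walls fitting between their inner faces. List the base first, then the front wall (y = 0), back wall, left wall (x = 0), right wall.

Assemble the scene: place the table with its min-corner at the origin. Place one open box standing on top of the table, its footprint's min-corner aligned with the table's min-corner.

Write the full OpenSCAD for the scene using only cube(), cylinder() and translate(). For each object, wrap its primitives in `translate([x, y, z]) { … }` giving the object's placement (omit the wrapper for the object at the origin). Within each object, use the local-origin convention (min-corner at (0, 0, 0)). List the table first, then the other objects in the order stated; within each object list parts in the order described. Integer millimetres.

translate([0, 0, 689]) cube([908, 535, 30]);
translate([41, 41, 0]) cube([72, 72, 689]);
translate([795, 41, 0]) cube([72, 72, 689]);
translate([41, 422, 0]) cube([72, 72, 689]);
translate([795, 422, 0]) cube([72, 72, 689]);
translate([0, 0, 719]) {
  cube([360, 313, 14]);
  translate([0, 0, 14]) cube([360, 14, 109]);
  translate([0, 299, 14]) cube([360, 14, 109]);
  translate([0, 14, 14]) cube([14, 285, 109]);
  translate([346, 14, 14]) cube([14, 285, 109]);
}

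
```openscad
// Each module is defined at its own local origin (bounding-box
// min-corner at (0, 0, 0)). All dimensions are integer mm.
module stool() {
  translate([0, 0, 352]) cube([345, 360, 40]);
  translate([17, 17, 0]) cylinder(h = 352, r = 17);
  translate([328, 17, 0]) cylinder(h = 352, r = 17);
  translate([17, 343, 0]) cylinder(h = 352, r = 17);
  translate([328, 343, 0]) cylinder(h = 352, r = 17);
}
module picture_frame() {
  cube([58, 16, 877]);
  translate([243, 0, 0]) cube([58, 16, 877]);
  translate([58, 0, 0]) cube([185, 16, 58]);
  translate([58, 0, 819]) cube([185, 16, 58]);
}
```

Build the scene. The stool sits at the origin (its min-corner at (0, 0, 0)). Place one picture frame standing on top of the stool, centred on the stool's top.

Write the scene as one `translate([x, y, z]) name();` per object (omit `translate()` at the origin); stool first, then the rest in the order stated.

stool();
translate([22, 172, 392]) picture_frame();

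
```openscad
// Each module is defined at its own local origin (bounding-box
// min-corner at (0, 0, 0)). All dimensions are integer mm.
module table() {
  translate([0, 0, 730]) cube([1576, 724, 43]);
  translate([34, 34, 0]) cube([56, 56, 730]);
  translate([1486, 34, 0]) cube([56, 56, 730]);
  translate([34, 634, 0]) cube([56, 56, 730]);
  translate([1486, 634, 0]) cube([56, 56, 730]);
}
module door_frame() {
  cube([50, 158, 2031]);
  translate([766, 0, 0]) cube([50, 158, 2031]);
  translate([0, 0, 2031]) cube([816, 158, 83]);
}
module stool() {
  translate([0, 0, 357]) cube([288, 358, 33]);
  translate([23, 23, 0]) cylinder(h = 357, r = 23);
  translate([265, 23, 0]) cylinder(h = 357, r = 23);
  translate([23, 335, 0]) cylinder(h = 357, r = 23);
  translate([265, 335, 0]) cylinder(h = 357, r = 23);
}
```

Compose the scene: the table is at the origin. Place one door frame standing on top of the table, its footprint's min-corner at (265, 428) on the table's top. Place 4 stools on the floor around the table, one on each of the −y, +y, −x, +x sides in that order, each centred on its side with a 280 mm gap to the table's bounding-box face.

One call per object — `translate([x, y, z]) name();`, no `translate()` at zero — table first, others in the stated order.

table();
translate([265, 428, 773]) door_frame();
translate([644, -638, 0]) stool();
translate([644, 1004, 0]) stool();
translate([-568, 183, 0]) stool();
translate([1856, 183, 0]) stool();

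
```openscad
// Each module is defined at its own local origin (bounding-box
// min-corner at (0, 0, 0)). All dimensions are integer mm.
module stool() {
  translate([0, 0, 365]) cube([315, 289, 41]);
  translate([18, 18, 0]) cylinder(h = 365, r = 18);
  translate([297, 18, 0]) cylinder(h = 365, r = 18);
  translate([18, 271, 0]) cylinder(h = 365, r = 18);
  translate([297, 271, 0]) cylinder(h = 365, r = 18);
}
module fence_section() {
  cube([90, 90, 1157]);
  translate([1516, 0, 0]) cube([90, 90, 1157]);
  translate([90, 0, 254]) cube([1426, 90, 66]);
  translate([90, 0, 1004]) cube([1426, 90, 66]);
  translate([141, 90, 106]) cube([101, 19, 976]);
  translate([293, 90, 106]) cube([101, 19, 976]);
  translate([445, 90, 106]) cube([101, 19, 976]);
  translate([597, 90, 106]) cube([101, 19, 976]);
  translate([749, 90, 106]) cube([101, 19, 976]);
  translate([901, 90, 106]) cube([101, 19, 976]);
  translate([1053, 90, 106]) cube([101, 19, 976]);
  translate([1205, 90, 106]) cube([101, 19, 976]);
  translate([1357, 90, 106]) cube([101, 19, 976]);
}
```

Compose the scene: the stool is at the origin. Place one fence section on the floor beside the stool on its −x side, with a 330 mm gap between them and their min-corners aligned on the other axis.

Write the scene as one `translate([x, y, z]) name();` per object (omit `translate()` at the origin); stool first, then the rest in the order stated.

stool();
translate([-1936, 0, 0]) fence_section();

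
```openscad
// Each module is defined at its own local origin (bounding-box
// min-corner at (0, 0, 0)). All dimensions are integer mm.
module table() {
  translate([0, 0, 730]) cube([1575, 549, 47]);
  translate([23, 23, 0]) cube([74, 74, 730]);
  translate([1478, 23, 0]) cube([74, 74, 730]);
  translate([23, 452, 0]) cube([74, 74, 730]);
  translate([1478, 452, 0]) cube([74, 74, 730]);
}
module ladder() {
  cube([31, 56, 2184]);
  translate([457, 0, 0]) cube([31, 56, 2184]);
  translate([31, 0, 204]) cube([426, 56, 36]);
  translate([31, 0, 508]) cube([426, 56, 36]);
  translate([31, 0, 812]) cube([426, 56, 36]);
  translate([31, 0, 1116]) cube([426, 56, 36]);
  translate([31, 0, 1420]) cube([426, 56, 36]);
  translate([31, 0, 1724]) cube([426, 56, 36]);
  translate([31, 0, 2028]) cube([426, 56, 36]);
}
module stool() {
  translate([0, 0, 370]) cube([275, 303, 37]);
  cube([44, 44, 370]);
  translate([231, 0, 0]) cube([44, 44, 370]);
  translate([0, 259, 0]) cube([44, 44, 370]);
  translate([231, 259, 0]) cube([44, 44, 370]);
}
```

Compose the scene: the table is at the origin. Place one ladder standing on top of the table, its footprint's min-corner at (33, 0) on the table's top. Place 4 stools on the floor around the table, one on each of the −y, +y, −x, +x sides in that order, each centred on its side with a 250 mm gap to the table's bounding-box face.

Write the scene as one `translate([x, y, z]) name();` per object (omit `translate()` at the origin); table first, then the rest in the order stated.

table();
translate([33, 0, 777]) ladder();
translate([650, -553, 0]) stool();
translate([650, 799, 0]) stool();
translate([-525, 123, 0]) stool();
translate([1825, 123, 0]) stool();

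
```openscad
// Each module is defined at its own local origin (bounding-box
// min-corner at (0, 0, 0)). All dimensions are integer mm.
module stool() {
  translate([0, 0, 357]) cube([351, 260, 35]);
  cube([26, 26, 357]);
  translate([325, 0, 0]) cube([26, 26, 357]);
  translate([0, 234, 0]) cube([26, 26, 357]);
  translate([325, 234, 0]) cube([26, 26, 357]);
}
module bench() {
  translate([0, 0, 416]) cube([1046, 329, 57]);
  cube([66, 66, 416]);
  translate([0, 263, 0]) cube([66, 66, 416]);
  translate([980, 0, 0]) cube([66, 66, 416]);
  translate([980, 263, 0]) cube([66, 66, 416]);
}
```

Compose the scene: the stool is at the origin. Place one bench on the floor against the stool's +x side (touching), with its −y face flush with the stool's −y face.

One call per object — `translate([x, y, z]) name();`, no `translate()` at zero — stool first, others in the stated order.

stool();
translate([351, 0, 0]) bench();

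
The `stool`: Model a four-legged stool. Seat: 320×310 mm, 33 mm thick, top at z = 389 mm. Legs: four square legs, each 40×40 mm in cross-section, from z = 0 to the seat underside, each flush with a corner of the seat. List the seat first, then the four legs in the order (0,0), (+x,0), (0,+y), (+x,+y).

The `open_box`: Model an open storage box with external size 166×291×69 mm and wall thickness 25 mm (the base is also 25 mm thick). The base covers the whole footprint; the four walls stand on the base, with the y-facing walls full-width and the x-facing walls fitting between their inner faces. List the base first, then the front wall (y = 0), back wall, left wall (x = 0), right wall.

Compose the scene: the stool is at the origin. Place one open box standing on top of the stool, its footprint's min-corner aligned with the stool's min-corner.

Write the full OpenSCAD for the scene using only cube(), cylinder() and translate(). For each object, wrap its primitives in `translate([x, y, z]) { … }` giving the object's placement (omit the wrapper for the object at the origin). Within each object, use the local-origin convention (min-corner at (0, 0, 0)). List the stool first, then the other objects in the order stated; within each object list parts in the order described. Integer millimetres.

translate([0, 0, 356]) cube([320, 310, 33]);
cube([40, 40, 356]);
translate([280, 0, 0]) cube([40, 40, 356]);
translate([0, 270, 0]) cube([40, 40, 356]);
translate([280, 270, 0]) cube([40, 40, 356]);
translate([0, 0, 389]) {
  cube([166, 291, 25]);
  translate([0, 0, 25]) cube([166, 25, 44]);
  translate([0, 266, 25]) cube([166, 25, 44]);
  translate([0, 25, 25]) cube([25, 241, 44]);
  translate([141, 25, 25]) cube([25, 241, 44]);
}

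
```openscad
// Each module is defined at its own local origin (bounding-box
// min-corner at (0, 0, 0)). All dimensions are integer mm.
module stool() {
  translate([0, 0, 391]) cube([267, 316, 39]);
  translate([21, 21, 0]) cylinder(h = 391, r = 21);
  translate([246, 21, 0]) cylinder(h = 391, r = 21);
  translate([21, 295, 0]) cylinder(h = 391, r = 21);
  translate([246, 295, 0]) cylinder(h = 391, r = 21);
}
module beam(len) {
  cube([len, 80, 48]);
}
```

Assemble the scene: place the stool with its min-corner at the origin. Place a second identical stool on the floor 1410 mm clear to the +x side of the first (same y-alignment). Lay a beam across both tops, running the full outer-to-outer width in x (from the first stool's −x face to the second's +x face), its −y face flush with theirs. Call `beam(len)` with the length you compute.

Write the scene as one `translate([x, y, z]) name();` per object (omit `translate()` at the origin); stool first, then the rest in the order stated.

stool();
translate([1677, 0, 0]) stool();
translate([0, 0, 430]) beam(1944);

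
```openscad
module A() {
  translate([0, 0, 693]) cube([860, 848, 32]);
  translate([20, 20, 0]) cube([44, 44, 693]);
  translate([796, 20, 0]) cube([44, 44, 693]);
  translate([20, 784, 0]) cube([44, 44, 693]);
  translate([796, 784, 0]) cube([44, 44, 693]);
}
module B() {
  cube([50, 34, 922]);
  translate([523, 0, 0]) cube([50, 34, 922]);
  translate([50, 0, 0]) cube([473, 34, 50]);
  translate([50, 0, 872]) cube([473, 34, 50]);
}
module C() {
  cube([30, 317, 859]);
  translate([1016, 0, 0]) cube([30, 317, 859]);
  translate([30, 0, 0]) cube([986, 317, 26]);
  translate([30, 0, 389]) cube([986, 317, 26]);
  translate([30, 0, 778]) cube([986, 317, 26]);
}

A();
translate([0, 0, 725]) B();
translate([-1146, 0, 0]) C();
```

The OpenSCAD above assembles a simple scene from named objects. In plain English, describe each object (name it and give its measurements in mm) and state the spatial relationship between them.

A is a rectangular dining table. The top is 860×848×32 mm with its upper surface at z = 725 mm. It stands on four 44×44 mm square legs, each inset 20 mm from the nearest pair of top edges, running from the floor to the underside of the top.

B is a rectangular picture frame lying in the x–z plane (depth along y). The opening is 473 mm wide (x) by 822 mm tall (z), surrounded by a border 50 mm wide on all four sides. The frame is 34 mm deep and is made of two full-height vertical stiles with two horizontal rails fitted between them.

C is an open bookshelf. Two side panels, each 30 mm thick, 317 mm deep and 859 mm tall, stand 1046 mm apart (outside-to-outside). Between them sit 3 shelves, each 26 mm thick and 317 mm deep, spanning the full gap between the sides. The bottom shelf rests on the floor (its underside at z = 0) and the clear gap between one shelf's top and the next shelf's underside is 363 mm.

The picture frame is on top of the table. The bookshelf is on the floor beside the table on its −x side.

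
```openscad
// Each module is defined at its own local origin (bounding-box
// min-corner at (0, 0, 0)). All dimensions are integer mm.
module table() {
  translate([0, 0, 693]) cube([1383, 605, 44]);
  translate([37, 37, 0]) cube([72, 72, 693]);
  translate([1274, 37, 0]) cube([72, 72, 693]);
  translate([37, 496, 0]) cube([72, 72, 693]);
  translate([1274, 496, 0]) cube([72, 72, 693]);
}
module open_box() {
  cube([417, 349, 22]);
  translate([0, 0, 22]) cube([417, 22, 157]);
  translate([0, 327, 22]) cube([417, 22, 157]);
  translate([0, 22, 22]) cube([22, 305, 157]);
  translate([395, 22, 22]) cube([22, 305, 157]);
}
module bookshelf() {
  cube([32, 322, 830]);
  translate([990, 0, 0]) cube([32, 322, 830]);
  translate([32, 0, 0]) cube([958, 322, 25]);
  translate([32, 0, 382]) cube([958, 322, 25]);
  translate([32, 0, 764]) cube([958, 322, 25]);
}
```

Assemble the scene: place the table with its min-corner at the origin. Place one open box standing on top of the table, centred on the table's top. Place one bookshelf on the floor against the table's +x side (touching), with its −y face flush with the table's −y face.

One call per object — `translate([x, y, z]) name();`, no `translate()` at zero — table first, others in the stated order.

table();
translate([483, 128, 737]) open_box();
translate([1383, 0, 0]) bookshelf();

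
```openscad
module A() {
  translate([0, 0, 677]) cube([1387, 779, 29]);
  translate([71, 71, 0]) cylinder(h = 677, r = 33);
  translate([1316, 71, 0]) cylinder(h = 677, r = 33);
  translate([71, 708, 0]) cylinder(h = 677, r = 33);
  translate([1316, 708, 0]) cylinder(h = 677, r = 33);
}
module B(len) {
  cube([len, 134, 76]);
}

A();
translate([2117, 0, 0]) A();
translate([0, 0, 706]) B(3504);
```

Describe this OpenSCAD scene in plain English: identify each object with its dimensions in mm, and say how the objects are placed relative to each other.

A is a table: top 1387 mm (x) × 779 mm (y), 29 mm thick, upper face at z = 706 mm, on four round legs of 66 mm diameter, each leg's bounding box inset 38 mm from the nearest pair of top edges, running from z = 0 to the bottom of the top.

B is a rectangular beam 3504 mm long (x), 134 mm deep (y), 76 mm thick (z).

The beam spans the tops of two tables placed 730 mm apart, resting at z = 706 mm.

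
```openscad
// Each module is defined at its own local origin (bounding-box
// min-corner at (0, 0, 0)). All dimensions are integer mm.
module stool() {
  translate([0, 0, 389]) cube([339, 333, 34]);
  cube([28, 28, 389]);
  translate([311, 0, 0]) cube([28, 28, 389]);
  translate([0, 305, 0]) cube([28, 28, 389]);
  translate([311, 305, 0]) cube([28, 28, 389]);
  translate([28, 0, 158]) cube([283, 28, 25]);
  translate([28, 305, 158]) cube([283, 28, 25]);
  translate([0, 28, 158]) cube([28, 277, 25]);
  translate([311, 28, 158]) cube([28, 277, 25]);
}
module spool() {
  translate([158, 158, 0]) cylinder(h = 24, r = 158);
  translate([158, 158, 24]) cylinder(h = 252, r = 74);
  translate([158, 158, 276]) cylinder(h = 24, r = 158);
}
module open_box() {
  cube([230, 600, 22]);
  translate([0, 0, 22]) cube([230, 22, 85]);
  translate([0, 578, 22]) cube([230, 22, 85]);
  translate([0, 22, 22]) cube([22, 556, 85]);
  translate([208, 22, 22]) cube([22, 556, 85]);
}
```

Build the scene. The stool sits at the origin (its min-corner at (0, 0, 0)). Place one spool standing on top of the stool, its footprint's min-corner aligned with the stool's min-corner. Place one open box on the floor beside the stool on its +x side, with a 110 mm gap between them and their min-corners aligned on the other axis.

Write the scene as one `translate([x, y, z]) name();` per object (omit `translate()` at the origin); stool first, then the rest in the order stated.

stool();
translate([0, 0, 423]) spool();
translate([449, 0, 0]) open_box();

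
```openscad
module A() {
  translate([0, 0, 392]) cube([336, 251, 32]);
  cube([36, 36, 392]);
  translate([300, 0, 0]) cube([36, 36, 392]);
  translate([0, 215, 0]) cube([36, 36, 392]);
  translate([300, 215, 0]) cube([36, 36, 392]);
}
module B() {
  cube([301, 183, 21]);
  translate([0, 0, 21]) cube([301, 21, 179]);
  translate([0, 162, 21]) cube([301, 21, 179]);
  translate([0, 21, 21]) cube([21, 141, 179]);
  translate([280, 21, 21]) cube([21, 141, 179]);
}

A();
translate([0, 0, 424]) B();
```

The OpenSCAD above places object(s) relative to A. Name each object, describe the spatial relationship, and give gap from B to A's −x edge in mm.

The open box's min-x is at 0; the stool's min-x is 0; gap = 0 mm.

A is a stool. B is an open box. The open box is on top of the stool. The gap from the open box to the stool's −x edge is 0 mm.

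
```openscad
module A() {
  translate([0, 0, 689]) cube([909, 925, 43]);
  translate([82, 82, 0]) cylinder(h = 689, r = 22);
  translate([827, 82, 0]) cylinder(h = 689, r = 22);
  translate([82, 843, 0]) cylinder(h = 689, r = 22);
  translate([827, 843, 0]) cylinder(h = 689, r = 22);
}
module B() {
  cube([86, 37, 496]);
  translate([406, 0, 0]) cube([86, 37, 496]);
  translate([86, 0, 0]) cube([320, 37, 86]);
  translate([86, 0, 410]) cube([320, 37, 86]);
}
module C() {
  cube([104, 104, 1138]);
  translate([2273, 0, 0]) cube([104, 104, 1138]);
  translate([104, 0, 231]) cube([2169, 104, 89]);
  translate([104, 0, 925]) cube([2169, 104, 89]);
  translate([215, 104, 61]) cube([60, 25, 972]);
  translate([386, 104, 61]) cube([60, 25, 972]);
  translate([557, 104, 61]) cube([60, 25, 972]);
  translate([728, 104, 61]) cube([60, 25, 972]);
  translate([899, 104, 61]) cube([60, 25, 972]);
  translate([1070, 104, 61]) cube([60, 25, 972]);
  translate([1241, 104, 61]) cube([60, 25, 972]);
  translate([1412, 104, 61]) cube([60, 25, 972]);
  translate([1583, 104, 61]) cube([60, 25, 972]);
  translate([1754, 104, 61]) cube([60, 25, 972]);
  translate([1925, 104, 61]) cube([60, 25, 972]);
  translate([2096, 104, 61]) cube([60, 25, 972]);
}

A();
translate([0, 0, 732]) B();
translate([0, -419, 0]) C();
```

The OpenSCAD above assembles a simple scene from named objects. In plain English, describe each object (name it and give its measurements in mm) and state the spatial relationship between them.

A is a table: top 909 mm (x) × 925 mm (y), 43 mm thick, upper face at z = 732 mm, on four round legs of 44 mm diameter, each leg's bounding box inset 60 mm from the nearest pair of top edges, running from z = 0 to the bottom of the top.

B is a rectangular picture frame lying in the x–z plane (depth along y). The opening is 320 mm wide (x) by 324 mm tall (z), surrounded by a border 86 mm wide on all four sides. The frame is 37 mm deep and is made of two full-height vertical stiles with two horizontal rails fitted between them.

C is a fence section. Two 104×104 mm posts, 1138 mm tall, stand on the floor with a clear span of 2169 mm between their inner faces. Two horizontal rails of 104×89 mm section span the gap between the posts with their undersides at z = 231 mm and z = 925 mm, flush with the posts' −y face. 12 pickets, each 60 mm wide, 25 mm thick and 972 mm tall, are fixed to the +y face of the rails with their bottoms at z = 61 mm, evenly spaced across the span with equal gaps (rounded down to the nearest mm) at the −x end and between each pair — any rounding remainder accumulates at the +x end.

The picture frame is on top of the table. The fence section is on the floor beside the table on its −y side.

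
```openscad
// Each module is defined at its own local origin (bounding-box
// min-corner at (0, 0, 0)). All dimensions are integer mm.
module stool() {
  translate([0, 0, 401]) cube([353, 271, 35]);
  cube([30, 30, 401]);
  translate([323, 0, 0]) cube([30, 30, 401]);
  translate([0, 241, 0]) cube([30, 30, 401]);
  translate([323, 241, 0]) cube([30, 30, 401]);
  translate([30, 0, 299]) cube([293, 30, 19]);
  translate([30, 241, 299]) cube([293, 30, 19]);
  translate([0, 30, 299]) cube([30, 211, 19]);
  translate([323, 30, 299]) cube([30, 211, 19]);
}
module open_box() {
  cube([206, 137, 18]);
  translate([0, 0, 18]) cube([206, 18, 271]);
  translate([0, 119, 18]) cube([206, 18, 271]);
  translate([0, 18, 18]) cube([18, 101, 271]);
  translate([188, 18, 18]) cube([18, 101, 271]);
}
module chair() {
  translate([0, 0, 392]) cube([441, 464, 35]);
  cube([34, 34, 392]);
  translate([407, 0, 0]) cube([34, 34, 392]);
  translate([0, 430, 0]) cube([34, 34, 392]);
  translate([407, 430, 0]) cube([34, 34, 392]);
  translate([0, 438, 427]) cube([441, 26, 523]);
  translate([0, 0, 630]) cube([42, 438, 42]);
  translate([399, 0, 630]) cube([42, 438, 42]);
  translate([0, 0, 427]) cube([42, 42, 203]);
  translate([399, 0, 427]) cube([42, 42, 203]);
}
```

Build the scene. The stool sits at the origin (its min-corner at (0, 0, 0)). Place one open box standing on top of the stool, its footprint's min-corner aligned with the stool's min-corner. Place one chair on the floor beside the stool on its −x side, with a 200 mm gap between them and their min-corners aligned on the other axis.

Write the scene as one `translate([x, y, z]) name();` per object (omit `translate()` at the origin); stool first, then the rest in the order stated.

stool();
translate([0, 0, 436]) open_box();
translate([-641, 0, 0]) chair();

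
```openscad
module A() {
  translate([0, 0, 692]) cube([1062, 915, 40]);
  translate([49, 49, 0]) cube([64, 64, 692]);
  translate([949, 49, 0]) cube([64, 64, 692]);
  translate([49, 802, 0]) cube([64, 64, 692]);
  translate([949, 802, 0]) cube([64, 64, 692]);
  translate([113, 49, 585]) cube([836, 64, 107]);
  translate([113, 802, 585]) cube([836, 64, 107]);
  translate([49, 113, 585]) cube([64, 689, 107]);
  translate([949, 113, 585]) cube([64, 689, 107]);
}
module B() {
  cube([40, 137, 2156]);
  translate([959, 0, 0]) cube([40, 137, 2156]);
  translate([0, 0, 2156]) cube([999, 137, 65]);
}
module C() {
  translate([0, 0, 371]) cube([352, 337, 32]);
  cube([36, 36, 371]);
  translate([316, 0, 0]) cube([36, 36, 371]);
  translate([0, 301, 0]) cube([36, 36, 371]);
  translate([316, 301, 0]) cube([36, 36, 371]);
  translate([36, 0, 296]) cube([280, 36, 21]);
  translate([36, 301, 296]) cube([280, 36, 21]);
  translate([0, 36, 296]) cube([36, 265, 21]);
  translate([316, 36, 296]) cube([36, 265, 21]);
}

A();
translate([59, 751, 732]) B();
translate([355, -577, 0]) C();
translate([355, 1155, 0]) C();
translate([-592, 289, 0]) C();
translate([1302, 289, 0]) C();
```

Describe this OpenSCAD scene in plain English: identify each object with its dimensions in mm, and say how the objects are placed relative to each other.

A is a table with a 1062×915 mm rectangular top, 40 mm thick, top surface at z = 732 mm, supported by four 64×64 mm square legs, each inset 49 mm from the nearest pair of top edges, running from the floor. Four apron rails, 64 mm thick and 107 mm tall, run between adjacent legs with their top edges flush with the underside of the top and their outer faces flush with the legs' outer faces.

B is a rectangular door frame: two vertical jambs of 40×137 mm section, 2156 mm tall, with a clear opening 919 mm wide between their inner faces. A header 65 mm tall and 137 mm deep lies on top of the jambs and spans the full outside width.

C is a simple wooden stool: a rectangular seat 352 mm (x) by 337 mm (y), 32 mm thick, top face at z = 403 mm, on four square legs, each 36×36 mm in cross-section. The legs rest on z = 0, each flush with a corner of the seat. Four stretchers, 36 mm wide and 21 mm tall, connect adjacent legs with their undersides at z = 296 mm, each running between the inner faces of the legs it joins and aligned with the legs' outer faces on the other axis.

The door frame is on top of the table. Four stools sit around the table at the −y, +y, −x, +x sides.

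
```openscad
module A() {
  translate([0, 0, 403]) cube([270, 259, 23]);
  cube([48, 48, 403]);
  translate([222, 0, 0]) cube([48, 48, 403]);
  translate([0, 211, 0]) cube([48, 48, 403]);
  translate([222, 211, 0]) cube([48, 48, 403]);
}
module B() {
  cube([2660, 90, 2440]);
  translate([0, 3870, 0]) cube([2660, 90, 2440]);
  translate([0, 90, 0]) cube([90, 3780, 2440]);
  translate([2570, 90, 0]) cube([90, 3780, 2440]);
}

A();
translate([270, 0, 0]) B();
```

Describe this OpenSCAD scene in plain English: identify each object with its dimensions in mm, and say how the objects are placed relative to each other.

A is a simple wooden stool: a rectangular seat 270 mm (x) by 259 mm (y), 23 mm thick, top face at z = 426 mm, on four square legs, each 48×48 mm in cross-section. The legs rest on z = 0, each flush with a corner of the seat.

B is the wall frame of a small rectangular building: four walls, each 2440 mm tall and 90 mm thick, enclosing a footprint 2660 mm (x) by 3960 mm (y) outside-to-outside, with no floor or roof. The front and back walls (the −y and +y sides) span the full width; the two side walls fit between them.

The house frame is against the stool's +x side, with their −y faces flush.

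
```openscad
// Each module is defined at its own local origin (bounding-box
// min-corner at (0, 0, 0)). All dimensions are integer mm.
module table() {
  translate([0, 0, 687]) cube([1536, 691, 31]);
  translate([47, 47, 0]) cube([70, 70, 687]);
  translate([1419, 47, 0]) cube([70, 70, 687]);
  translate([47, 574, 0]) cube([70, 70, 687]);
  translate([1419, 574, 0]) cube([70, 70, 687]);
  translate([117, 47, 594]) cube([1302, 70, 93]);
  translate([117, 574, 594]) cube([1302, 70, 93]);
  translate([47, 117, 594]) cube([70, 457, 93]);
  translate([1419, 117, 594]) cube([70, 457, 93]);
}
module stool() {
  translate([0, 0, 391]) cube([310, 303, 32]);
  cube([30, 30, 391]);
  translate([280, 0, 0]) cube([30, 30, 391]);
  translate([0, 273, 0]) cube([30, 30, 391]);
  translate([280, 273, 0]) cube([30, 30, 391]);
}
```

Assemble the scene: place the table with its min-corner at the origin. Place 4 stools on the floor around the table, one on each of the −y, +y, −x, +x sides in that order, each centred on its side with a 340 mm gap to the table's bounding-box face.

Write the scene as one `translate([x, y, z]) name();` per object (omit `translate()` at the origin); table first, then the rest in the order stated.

table();
translate([613, -643, 0]) stool();
translate([613, 1031, 0]) stool();
translate([-650, 194, 0]) stool();
translate([1876, 194, 0]) stool();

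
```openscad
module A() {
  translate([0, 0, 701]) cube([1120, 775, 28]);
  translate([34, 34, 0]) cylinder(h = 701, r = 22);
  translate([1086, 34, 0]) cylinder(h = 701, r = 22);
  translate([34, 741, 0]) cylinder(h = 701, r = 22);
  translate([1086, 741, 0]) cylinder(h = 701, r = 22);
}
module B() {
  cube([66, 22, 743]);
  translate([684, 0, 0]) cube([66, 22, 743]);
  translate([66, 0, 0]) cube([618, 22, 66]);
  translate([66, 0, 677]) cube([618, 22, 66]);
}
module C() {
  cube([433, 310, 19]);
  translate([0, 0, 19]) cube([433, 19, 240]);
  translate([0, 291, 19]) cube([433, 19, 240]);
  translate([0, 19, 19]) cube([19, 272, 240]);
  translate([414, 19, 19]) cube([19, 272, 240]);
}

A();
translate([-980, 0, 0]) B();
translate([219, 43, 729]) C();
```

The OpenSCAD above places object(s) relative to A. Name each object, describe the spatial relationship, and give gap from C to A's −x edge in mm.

The open box's min-x is at 219; the table's min-x is 0; gap = 219 mm.

A is a table. B is a picture frame. C is an open box. The picture frame is on the floor beside the table on its −x side. The open box is on top of the table. The gap from the open box to the table's −x edge is 219 mm.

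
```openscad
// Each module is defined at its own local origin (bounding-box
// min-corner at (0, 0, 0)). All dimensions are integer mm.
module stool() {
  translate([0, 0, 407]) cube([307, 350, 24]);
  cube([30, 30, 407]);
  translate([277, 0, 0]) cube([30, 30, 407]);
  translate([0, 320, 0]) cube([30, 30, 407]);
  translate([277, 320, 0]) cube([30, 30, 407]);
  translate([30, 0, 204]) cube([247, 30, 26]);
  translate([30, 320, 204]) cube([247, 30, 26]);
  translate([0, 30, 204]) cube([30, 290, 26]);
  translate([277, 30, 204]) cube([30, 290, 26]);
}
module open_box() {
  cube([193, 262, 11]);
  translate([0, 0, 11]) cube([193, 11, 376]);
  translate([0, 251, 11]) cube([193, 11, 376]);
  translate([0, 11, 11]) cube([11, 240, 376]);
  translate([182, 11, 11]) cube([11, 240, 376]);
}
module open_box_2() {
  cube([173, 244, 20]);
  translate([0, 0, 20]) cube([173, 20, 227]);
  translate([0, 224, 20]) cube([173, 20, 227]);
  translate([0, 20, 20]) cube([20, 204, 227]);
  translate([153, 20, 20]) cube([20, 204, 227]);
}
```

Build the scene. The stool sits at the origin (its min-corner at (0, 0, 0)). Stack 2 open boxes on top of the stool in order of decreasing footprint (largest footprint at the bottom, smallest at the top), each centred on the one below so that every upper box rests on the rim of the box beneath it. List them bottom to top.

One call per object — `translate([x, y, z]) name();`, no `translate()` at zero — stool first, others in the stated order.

stool();
translate([57, 44, 431]) open_box();
translate([67, 53, 818]) open_box_2();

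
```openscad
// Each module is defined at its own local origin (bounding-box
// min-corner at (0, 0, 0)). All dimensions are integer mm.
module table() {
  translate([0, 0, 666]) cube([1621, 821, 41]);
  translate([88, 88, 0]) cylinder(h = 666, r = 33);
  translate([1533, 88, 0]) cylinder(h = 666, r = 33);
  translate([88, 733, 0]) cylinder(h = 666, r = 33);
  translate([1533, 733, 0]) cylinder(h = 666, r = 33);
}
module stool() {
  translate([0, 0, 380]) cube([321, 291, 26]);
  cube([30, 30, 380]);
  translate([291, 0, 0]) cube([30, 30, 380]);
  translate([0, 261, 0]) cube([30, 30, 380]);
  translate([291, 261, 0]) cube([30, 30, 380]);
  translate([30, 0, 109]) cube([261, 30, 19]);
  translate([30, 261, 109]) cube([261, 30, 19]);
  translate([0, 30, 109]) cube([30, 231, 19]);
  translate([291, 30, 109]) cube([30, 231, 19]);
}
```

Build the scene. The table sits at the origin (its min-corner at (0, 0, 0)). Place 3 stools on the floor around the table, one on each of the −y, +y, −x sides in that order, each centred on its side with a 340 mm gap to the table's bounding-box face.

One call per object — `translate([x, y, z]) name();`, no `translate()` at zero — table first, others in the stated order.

table();
translate([650, -631, 0]) stool();
translate([650, 1161, 0]) stool();
translate([-661, 265, 0]) stool();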